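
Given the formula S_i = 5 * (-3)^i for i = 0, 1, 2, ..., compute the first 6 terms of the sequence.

This is a geometric sequence.
i=0: S_0 = 5 * (-3)^0 = 5
i=1: S_1 = 5 * (-3)^1 = -15
i=2: S_2 = 5 * (-3)^2 = 45
i=3: S_3 = 5 * (-3)^3 = -135
i=4: S_4 = 5 * (-3)^4 = 405
i=5: S_5 = 5 * (-3)^5 = -1215
The first 6 terms are: [5, -15, 45, -135, 405, -1215]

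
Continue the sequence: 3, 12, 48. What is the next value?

Ratios: 12 / 3 = 4.0
This is a geometric sequence with common ratio r = 4.
Next term = 48 * 4 = 192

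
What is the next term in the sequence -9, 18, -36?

Ratios: 18 / -9 = -2.0
This is a geometric sequence with common ratio r = -2.
Next term = -36 * -2 = 72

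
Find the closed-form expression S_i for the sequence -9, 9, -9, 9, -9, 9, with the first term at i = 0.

Check ratios: 9 / -9 = -1.0
Common ratio r = -1.
First term a = -9.
Formula: S_i = -9 * (-1)^i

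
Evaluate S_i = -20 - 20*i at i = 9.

S_9 = -20 + -20*9 = -20 + -180 = -200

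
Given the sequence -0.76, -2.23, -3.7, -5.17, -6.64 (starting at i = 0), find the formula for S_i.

Check differences: -2.23 - -0.76 = -1.47
-3.7 - -2.23 = -1.47
Common difference d = -1.47.
First term a = -0.76.
Formula: S_i = -0.76 - 1.47*i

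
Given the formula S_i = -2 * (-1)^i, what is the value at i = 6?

S_6 = -2 * (-1)^6 = -2 * 1 = -2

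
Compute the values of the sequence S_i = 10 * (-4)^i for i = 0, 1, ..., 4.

This is a geometric sequence.
i=0: S_0 = 10 * (-4)^0 = 10
i=1: S_1 = 10 * (-4)^1 = -40
i=2: S_2 = 10 * (-4)^2 = 160
i=3: S_3 = 10 * (-4)^3 = -640
i=4: S_4 = 10 * (-4)^4 = 2560
The first 5 terms are: [10, -40, 160, -640, 2560]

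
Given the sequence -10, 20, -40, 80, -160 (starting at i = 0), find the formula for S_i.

Check ratios: 20 / -10 = -2.0
Common ratio r = -2.
First term a = -10.
Formula: S_i = -10 * (-2)^i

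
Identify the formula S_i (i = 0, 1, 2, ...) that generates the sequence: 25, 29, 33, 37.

Check differences: 29 - 25 = 4
33 - 29 = 4
Common difference d = 4.
First term a = 25.
Formula: S_i = 25 + 4*i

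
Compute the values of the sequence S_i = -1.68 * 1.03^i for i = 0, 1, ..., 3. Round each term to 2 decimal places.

This is a geometric sequence.
i=0: S_0 = -1.68 * 1.03^0 = -1.68
i=1: S_1 = -1.68 * 1.03^1 ≈ -1.73
i=2: S_2 = -1.68 * 1.03^2 ≈ -1.78
i=3: S_3 = -1.68 * 1.03^3 ≈ -1.84
The first 4 terms are: [-1.68, -1.73, -1.78, -1.84]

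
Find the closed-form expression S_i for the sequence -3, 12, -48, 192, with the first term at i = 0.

Check ratios: 12 / -3 = -4.0
Common ratio r = -4.
First term a = -3.
Formula: S_i = -3 * (-4)^i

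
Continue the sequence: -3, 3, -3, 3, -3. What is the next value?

Ratios: 3 / -3 = -1.0
This is a geometric sequence with common ratio r = -1.
Next term = -3 * -1 = 3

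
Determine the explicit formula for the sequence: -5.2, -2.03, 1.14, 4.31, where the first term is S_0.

Check differences: -2.03 - -5.2 = 3.17
1.14 - -2.03 = 3.17
Common difference d = 3.17.
First term a = -5.2.
Formula: S_i = -5.20 + 3.17*i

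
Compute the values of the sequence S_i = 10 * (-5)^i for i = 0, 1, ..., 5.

This is a geometric sequence.
i=0: S_0 = 10 * (-5)^0 = 10
i=1: S_1 = 10 * (-5)^1 = -50
i=2: S_2 = 10 * (-5)^2 = 250
i=3: S_3 = 10 * (-5)^3 = -1250
i=4: S_4 = 10 * (-5)^4 = 6250
i=5: S_5 = 10 * (-5)^5 = -31250
The first 6 terms are: [10, -50, 250, -1250, 6250, -31250]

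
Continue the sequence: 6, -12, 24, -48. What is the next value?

Ratios: -12 / 6 = -2.0
This is a geometric sequence with common ratio r = -2.
Next term = -48 * -2 = 96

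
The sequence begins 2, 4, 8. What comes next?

Ratios: 4 / 2 = 2.0
This is a geometric sequence with common ratio r = 2.
Next term = 8 * 2 = 16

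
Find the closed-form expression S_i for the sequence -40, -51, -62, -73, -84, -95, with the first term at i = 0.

Check differences: -51 - -40 = -11
-62 - -51 = -11
Common difference d = -11.
First term a = -40.
Formula: S_i = -40 - 11*i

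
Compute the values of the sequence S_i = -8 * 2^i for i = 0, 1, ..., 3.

This is a geometric sequence.
i=0: S_0 = -8 * 2^0 = -8
i=1: S_1 = -8 * 2^1 = -16
i=2: S_2 = -8 * 2^2 = -32
i=3: S_3 = -8 * 2^3 = -64
The first 4 terms are: [-8, -16, -32, -64]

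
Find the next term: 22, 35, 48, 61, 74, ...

Differences: 35 - 22 = 13
This is an arithmetic sequence with common difference d = 13.
Next term = 74 + 13 = 87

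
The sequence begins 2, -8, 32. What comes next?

Ratios: -8 / 2 = -4.0
This is a geometric sequence with common ratio r = -4.
Next term = 32 * -4 = -128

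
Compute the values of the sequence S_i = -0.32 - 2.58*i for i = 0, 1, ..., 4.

This is an arithmetic sequence.
i=0: S_0 = -0.32 + -2.58*0 = -0.32
i=1: S_1 = -0.32 + -2.58*1 = -2.9
i=2: S_2 = -0.32 + -2.58*2 = -5.48
i=3: S_3 = -0.32 + -2.58*3 = -8.06
i=4: S_4 = -0.32 + -2.58*4 = -10.64
The first 5 terms are: [-0.32, -2.9, -5.48, -8.06, -10.64]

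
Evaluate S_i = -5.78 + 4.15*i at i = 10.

S_10 = -5.78 + 4.15*10 = -5.78 + 41.5 = 35.72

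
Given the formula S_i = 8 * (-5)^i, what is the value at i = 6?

S_6 = 8 * (-5)^6 = 8 * 15625 = 125000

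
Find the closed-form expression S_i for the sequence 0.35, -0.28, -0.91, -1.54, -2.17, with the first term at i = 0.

Check differences: -0.28 - 0.35 = -0.63
-0.91 - -0.28 = -0.63
Common difference d = -0.63.
First term a = 0.35.
Formula: S_i = 0.35 - 0.63*i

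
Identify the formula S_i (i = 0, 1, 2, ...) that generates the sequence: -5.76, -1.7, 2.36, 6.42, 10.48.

Check differences: -1.7 - -5.76 = 4.06
2.36 - -1.7 = 4.06
Common difference d = 4.06.
First term a = -5.76.
Formula: S_i = -5.76 + 4.06*i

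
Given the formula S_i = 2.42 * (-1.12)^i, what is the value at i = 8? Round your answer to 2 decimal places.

S_8 = 2.42 * (-1.12)^8 ≈ 2.42 * 2.476 ≈ 5.99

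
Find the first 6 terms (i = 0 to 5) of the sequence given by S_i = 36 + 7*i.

This is an arithmetic sequence.
i=0: S_0 = 36 + 7*0 = 36
i=1: S_1 = 36 + 7*1 = 43
i=2: S_2 = 36 + 7*2 = 50
i=3: S_3 = 36 + 7*3 = 57
i=4: S_4 = 36 + 7*4 = 64
i=5: S_5 = 36 + 7*5 = 71
The first 6 terms are: [36, 43, 50, 57, 64, 71]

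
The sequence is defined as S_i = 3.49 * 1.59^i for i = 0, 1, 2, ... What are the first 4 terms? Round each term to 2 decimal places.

This is a geometric sequence.
i=0: S_0 = 3.49 * 1.59^0 = 3.49
i=1: S_1 = 3.49 * 1.59^1 ≈ 5.55
i=2: S_2 = 3.49 * 1.59^2 ≈ 8.82
i=3: S_3 = 3.49 * 1.59^3 ≈ 14.03
The first 4 terms are: [3.49, 5.55, 8.82, 14.03]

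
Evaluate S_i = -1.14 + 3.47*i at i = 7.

S_7 = -1.14 + 3.47*7 = -1.14 + 24.29 = 23.15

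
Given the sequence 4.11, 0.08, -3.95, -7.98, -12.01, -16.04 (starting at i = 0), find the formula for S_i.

Check differences: 0.08 - 4.11 = -4.03
-3.95 - 0.08 = -4.03
Common difference d = -4.03.
First term a = 4.11.
Formula: S_i = 4.11 - 4.03*i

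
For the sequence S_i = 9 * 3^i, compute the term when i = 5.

S_5 = 9 * 3^5 = 9 * 243 = 2187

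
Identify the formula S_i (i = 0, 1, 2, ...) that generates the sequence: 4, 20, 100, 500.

Check ratios: 20 / 4 = 5.0
Common ratio r = 5.
First term a = 4.
Formula: S_i = 4 * 5^i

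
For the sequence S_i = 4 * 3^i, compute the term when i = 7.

S_7 = 4 * 3^7 = 4 * 2187 = 8748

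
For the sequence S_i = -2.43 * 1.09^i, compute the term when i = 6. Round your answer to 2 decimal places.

S_6 = -2.43 * 1.09^6 ≈ -2.43 * 1.6771 ≈ -4.08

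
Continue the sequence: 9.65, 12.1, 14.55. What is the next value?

Differences: 12.1 - 9.65 = 2.45
This is an arithmetic sequence with common difference d = 2.45.
Next term = 14.55 + 2.45 = 17.0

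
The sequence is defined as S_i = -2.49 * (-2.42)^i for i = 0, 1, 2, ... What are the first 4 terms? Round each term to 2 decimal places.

This is a geometric sequence.
i=0: S_0 = -2.49 * (-2.42)^0 = -2.49
i=1: S_1 = -2.49 * (-2.42)^1 ≈ 6.03
i=2: S_2 = -2.49 * (-2.42)^2 ≈ -14.58
i=3: S_3 = -2.49 * (-2.42)^3 ≈ 35.29
The first 4 terms are: [-2.49, 6.03, -14.58, 35.29]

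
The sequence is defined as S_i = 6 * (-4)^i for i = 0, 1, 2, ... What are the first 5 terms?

This is a geometric sequence.
i=0: S_0 = 6 * (-4)^0 = 6
i=1: S_1 = 6 * (-4)^1 = -24
i=2: S_2 = 6 * (-4)^2 = 96
i=3: S_3 = 6 * (-4)^3 = -384
i=4: S_4 = 6 * (-4)^4 = 1536
The first 5 terms are: [6, -24, 96, -384, 1536]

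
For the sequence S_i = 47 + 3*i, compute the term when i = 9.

S_9 = 47 + 3*9 = 47 + 27 = 74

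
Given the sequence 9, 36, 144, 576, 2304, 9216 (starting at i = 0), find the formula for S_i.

Check ratios: 36 / 9 = 4.0
Common ratio r = 4.
First term a = 9.
Formula: S_i = 9 * 4^i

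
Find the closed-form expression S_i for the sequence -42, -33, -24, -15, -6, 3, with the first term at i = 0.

Check differences: -33 - -42 = 9
-24 - -33 = 9
Common difference d = 9.
First term a = -42.
Formula: S_i = -42 + 9*i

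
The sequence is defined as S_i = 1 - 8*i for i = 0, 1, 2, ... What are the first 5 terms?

This is an arithmetic sequence.
i=0: S_0 = 1 + -8*0 = 1
i=1: S_1 = 1 + -8*1 = -7
i=2: S_2 = 1 + -8*2 = -15
i=3: S_3 = 1 + -8*3 = -23
i=4: S_4 = 1 + -8*4 = -31
The first 5 terms are: [1, -7, -15, -23, -31]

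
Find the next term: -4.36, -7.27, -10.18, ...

Differences: -7.27 - -4.36 = -2.91
This is an arithmetic sequence with common difference d = -2.91.
Next term = -10.18 + -2.91 = -13.09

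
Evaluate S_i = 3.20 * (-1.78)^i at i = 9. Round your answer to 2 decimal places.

S_9 = 3.2 * (-1.78)^9 ≈ 3.2 * -179.3825 ≈ -574.02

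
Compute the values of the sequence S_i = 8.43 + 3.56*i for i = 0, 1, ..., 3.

This is an arithmetic sequence.
i=0: S_0 = 8.43 + 3.56*0 = 8.43
i=1: S_1 = 8.43 + 3.56*1 = 11.99
i=2: S_2 = 8.43 + 3.56*2 = 15.55
i=3: S_3 = 8.43 + 3.56*3 = 19.11
The first 4 terms are: [8.43, 11.99, 15.55, 19.11]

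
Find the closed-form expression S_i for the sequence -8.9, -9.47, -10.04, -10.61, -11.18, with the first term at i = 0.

Check differences: -9.47 - -8.9 = -0.57
-10.04 - -9.47 = -0.57
Common difference d = -0.57.
First term a = -8.9.
Formula: S_i = -8.90 - 0.57*i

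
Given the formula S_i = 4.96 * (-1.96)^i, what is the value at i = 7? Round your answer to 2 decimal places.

S_7 = 4.96 * (-1.96)^7 ≈ 4.96 * -111.1201 ≈ -551.16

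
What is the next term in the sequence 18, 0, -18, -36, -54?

Differences: 0 - 18 = -18
This is an arithmetic sequence with common difference d = -18.
Next term = -54 + -18 = -72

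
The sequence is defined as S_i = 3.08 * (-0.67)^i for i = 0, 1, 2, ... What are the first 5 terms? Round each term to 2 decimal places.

This is a geometric sequence.
i=0: S_0 = 3.08 * (-0.67)^0 = 3.08
i=1: S_1 = 3.08 * (-0.67)^1 ≈ -2.06
i=2: S_2 = 3.08 * (-0.67)^2 ≈ 1.38
i=3: S_3 = 3.08 * (-0.67)^3 ≈ -0.93
i=4: S_4 = 3.08 * (-0.67)^4 ≈ 0.62
The first 5 terms are: [3.08, -2.06, 1.38, -0.93, 0.62]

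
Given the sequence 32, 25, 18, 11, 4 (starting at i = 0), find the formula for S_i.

Check differences: 25 - 32 = -7
18 - 25 = -7
Common difference d = -7.
First term a = 32.
Formula: S_i = 32 - 7*i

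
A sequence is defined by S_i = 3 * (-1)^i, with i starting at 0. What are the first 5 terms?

This is a geometric sequence.
i=0: S_0 = 3 * (-1)^0 = 3
i=1: S_1 = 3 * (-1)^1 = -3
i=2: S_2 = 3 * (-1)^2 = 3
i=3: S_3 = 3 * (-1)^3 = -3
i=4: S_4 = 3 * (-1)^4 = 3
The first 5 terms are: [3, -3, 3, -3, 3]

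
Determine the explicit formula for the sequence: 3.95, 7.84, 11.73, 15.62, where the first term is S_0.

Check differences: 7.84 - 3.95 = 3.89
11.73 - 7.84 = 3.89
Common difference d = 3.89.
First term a = 3.95.
Formula: S_i = 3.95 + 3.89*i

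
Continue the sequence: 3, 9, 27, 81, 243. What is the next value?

Ratios: 9 / 3 = 3.0
This is a geometric sequence with common ratio r = 3.
Next term = 243 * 3 = 729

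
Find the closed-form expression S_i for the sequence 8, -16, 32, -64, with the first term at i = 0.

Check ratios: -16 / 8 = -2.0
Common ratio r = -2.
First term a = 8.
Formula: S_i = 8 * (-2)^i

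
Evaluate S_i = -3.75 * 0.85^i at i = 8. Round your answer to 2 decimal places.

S_8 = -3.75 * 0.85^8 ≈ -3.75 * 0.2725 ≈ -1.02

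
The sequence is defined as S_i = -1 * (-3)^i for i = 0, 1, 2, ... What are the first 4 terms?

This is a geometric sequence.
i=0: S_0 = -1 * (-3)^0 = -1
i=1: S_1 = -1 * (-3)^1 = 3
i=2: S_2 = -1 * (-3)^2 = -9
i=3: S_3 = -1 * (-3)^3 = 27
The first 4 terms are: [-1, 3, -9, 27]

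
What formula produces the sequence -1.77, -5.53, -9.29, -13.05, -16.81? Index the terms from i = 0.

Check differences: -5.53 - -1.77 = -3.76
-9.29 - -5.53 = -3.76
Common difference d = -3.76.
First term a = -1.77.
Formula: S_i = -1.77 - 3.76*i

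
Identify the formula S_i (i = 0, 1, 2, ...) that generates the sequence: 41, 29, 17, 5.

Check differences: 29 - 41 = -12
17 - 29 = -12
Common difference d = -12.
First term a = 41.
Formula: S_i = 41 - 12*i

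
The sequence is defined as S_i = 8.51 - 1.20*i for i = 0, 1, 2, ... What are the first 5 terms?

This is an arithmetic sequence.
i=0: S_0 = 8.51 + -1.2*0 = 8.51
i=1: S_1 = 8.51 + -1.2*1 = 7.31
i=2: S_2 = 8.51 + -1.2*2 = 6.11
i=3: S_3 = 8.51 + -1.2*3 = 4.91
i=4: S_4 = 8.51 + -1.2*4 = 3.71
The first 5 terms are: [8.51, 7.31, 6.11, 4.91, 3.71]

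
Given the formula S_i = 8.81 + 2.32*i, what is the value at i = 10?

S_10 = 8.81 + 2.32*10 = 8.81 + 23.2 = 32.01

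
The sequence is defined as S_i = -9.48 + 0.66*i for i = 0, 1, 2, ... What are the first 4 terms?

This is an arithmetic sequence.
i=0: S_0 = -9.48 + 0.66*0 = -9.48
i=1: S_1 = -9.48 + 0.66*1 = -8.82
i=2: S_2 = -9.48 + 0.66*2 = -8.16
i=3: S_3 = -9.48 + 0.66*3 = -7.5
The first 4 terms are: [-9.48, -8.82, -8.16, -7.5]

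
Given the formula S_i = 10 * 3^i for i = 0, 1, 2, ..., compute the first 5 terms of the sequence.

This is a geometric sequence.
i=0: S_0 = 10 * 3^0 = 10
i=1: S_1 = 10 * 3^1 = 30
i=2: S_2 = 10 * 3^2 = 90
i=3: S_3 = 10 * 3^3 = 270
i=4: S_4 = 10 * 3^4 = 810
The first 5 terms are: [10, 30, 90, 270, 810]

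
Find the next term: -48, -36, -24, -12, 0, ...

Differences: -36 - -48 = 12
This is an arithmetic sequence with common difference d = 12.
Next term = 0 + 12 = 12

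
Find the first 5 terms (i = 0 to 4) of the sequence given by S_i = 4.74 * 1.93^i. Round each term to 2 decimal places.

This is a geometric sequence.
i=0: S_0 = 4.74 * 1.93^0 = 4.74
i=1: S_1 = 4.74 * 1.93^1 ≈ 9.15
i=2: S_2 = 4.74 * 1.93^2 ≈ 17.66
i=3: S_3 = 4.74 * 1.93^3 ≈ 34.08
i=4: S_4 = 4.74 * 1.93^4 ≈ 65.77
The first 5 terms are: [4.74, 9.15, 17.66, 34.08, 65.77]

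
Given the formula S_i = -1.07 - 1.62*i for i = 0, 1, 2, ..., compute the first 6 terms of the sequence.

This is an arithmetic sequence.
i=0: S_0 = -1.07 + -1.62*0 = -1.07
i=1: S_1 = -1.07 + -1.62*1 = -2.69
i=2: S_2 = -1.07 + -1.62*2 = -4.31
i=3: S_3 = -1.07 + -1.62*3 = -5.93
i=4: S_4 = -1.07 + -1.62*4 = -7.55
i=5: S_5 = -1.07 + -1.62*5 = -9.17
The first 6 terms are: [-1.07, -2.69, -4.31, -5.93, -7.55, -9.17]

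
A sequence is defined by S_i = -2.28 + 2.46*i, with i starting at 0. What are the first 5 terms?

This is an arithmetic sequence.
i=0: S_0 = -2.28 + 2.46*0 = -2.28
i=1: S_1 = -2.28 + 2.46*1 = 0.18
i=2: S_2 = -2.28 + 2.46*2 = 2.64
i=3: S_3 = -2.28 + 2.46*3 = 5.1
i=4: S_4 = -2.28 + 2.46*4 = 7.56
The first 5 terms are: [-2.28, 0.18, 2.64, 5.1, 7.56]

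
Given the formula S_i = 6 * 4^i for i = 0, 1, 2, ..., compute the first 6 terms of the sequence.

This is a geometric sequence.
i=0: S_0 = 6 * 4^0 = 6
i=1: S_1 = 6 * 4^1 = 24
i=2: S_2 = 6 * 4^2 = 96
i=3: S_3 = 6 * 4^3 = 384
i=4: S_4 = 6 * 4^4 = 1536
i=5: S_5 = 6 * 4^5 = 6144
The first 6 terms are: [6, 24, 96, 384, 1536, 6144]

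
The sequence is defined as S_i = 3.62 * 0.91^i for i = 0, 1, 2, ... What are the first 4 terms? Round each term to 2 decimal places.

This is a geometric sequence.
i=0: S_0 = 3.62 * 0.91^0 = 3.62
i=1: S_1 = 3.62 * 0.91^1 ≈ 3.29
i=2: S_2 = 3.62 * 0.91^2 ≈ 3.0
i=3: S_3 = 3.62 * 0.91^3 ≈ 2.73
The first 4 terms are: [3.62, 3.29, 3.0, 2.73]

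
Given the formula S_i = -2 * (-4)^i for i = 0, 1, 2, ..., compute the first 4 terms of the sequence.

This is a geometric sequence.
i=0: S_0 = -2 * (-4)^0 = -2
i=1: S_1 = -2 * (-4)^1 = 8
i=2: S_2 = -2 * (-4)^2 = -32
i=3: S_3 = -2 * (-4)^3 = 128
The first 4 terms are: [-2, 8, -32, 128]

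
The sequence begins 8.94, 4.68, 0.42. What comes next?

Differences: 4.68 - 8.94 = -4.26
This is an arithmetic sequence with common difference d = -4.26.
Next term = 0.42 + -4.26 = -3.84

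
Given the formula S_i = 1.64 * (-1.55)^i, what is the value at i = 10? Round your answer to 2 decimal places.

S_10 = 1.64 * (-1.55)^10 ≈ 1.64 * 80.0418 ≈ 131.27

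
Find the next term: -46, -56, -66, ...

Differences: -56 - -46 = -10
This is an arithmetic sequence with common difference d = -10.
Next term = -66 + -10 = -76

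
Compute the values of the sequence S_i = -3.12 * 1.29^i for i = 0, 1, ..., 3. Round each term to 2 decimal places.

This is a geometric sequence.
i=0: S_0 = -3.12 * 1.29^0 = -3.12
i=1: S_1 = -3.12 * 1.29^1 ≈ -4.02
i=2: S_2 = -3.12 * 1.29^2 ≈ -5.19
i=3: S_3 = -3.12 * 1.29^3 ≈ -6.7
The first 4 terms are: [-3.12, -4.02, -5.19, -6.7]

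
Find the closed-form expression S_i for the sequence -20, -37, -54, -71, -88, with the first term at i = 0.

Check differences: -37 - -20 = -17
-54 - -37 = -17
Common difference d = -17.
First term a = -20.
Formula: S_i = -20 - 17*i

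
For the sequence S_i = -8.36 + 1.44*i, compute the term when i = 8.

S_8 = -8.36 + 1.44*8 = -8.36 + 11.52 = 3.16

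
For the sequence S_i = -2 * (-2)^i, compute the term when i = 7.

S_7 = -2 * (-2)^7 = -2 * -128 = 256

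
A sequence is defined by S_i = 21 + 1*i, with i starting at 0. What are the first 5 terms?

This is an arithmetic sequence.
i=0: S_0 = 21 + 1*0 = 21
i=1: S_1 = 21 + 1*1 = 22
i=2: S_2 = 21 + 1*2 = 23
i=3: S_3 = 21 + 1*3 = 24
i=4: S_4 = 21 + 1*4 = 25
The first 5 terms are: [21, 22, 23, 24, 25]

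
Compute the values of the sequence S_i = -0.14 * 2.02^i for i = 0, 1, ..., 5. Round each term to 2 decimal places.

This is a geometric sequence.
i=0: S_0 = -0.14 * 2.02^0 = -0.14
i=1: S_1 = -0.14 * 2.02^1 ≈ -0.28
i=2: S_2 = -0.14 * 2.02^2 ≈ -0.57
i=3: S_3 = -0.14 * 2.02^3 ≈ -1.15
i=4: S_4 = -0.14 * 2.02^4 ≈ -2.33
i=5: S_5 = -0.14 * 2.02^5 ≈ -4.71
The first 6 terms are: [-0.14, -0.28, -0.57, -1.15, -2.33, -4.71]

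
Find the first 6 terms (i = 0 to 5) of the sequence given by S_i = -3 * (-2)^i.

This is a geometric sequence.
i=0: S_0 = -3 * (-2)^0 = -3
i=1: S_1 = -3 * (-2)^1 = 6
i=2: S_2 = -3 * (-2)^2 = -12
i=3: S_3 = -3 * (-2)^3 = 24
i=4: S_4 = -3 * (-2)^4 = -48
i=5: S_5 = -3 * (-2)^5 = 96
The first 6 terms are: [-3, 6, -12, 24, -48, 96]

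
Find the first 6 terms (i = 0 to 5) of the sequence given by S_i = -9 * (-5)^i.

This is a geometric sequence.
i=0: S_0 = -9 * (-5)^0 = -9
i=1: S_1 = -9 * (-5)^1 = 45
i=2: S_2 = -9 * (-5)^2 = -225
i=3: S_3 = -9 * (-5)^3 = 1125
i=4: S_4 = -9 * (-5)^4 = -5625
i=5: S_5 = -9 * (-5)^5 = 28125
The first 6 terms are: [-9, 45, -225, 1125, -5625, 28125]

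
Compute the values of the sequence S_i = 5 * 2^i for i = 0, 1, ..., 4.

This is a geometric sequence.
i=0: S_0 = 5 * 2^0 = 5
i=1: S_1 = 5 * 2^1 = 10
i=2: S_2 = 5 * 2^2 = 20
i=3: S_3 = 5 * 2^3 = 40
i=4: S_4 = 5 * 2^4 = 80
The first 5 terms are: [5, 10, 20, 40, 80]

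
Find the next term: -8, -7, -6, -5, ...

Differences: -7 - -8 = 1
This is an arithmetic sequence with common difference d = 1.
Next term = -5 + 1 = -4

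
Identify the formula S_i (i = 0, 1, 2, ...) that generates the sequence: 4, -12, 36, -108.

Check ratios: -12 / 4 = -3.0
Common ratio r = -3.
First term a = 4.
Formula: S_i = 4 * (-3)^i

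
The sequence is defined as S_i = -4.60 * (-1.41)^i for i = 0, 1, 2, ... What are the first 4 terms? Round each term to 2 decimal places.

This is a geometric sequence.
i=0: S_0 = -4.6 * (-1.41)^0 = -4.6
i=1: S_1 = -4.6 * (-1.41)^1 ≈ 6.49
i=2: S_2 = -4.6 * (-1.41)^2 ≈ -9.15
i=3: S_3 = -4.6 * (-1.41)^3 ≈ 12.89
The first 4 terms are: [-4.6, 6.49, -9.15, 12.89]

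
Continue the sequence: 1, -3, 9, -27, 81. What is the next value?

Ratios: -3 / 1 = -3.0
This is a geometric sequence with common ratio r = -3.
Next term = 81 * -3 = -243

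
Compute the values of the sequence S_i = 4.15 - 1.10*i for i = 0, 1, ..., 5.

This is an arithmetic sequence.
i=0: S_0 = 4.15 + -1.1*0 = 4.15
i=1: S_1 = 4.15 + -1.1*1 = 3.05
i=2: S_2 = 4.15 + -1.1*2 = 1.95
i=3: S_3 = 4.15 + -1.1*3 = 0.85
i=4: S_4 = 4.15 + -1.1*4 = -0.25
i=5: S_5 = 4.15 + -1.1*5 = -1.35
The first 6 terms are: [4.15, 3.05, 1.95, 0.85, -0.25, -1.35]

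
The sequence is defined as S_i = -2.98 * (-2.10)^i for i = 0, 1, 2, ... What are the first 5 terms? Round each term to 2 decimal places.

This is a geometric sequence.
i=0: S_0 = -2.98 * (-2.1)^0 = -2.98
i=1: S_1 = -2.98 * (-2.1)^1 ≈ 6.26
i=2: S_2 = -2.98 * (-2.1)^2 ≈ -13.14
i=3: S_3 = -2.98 * (-2.1)^3 ≈ 27.6
i=4: S_4 = -2.98 * (-2.1)^4 ≈ -57.96
The first 5 terms are: [-2.98, 6.26, -13.14, 27.6, -57.96]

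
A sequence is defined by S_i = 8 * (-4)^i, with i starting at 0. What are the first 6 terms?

This is a geometric sequence.
i=0: S_0 = 8 * (-4)^0 = 8
i=1: S_1 = 8 * (-4)^1 = -32
i=2: S_2 = 8 * (-4)^2 = 128
i=3: S_3 = 8 * (-4)^3 = -512
i=4: S_4 = 8 * (-4)^4 = 2048
i=5: S_5 = 8 * (-4)^5 = -8192
The first 6 terms are: [8, -32, 128, -512, 2048, -8192]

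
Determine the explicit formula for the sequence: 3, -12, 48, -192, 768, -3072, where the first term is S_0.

Check ratios: -12 / 3 = -4.0
Common ratio r = -4.
First term a = 3.
Formula: S_i = 3 * (-4)^i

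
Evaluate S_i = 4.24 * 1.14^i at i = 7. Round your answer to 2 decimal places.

S_7 = 4.24 * 1.14^7 ≈ 4.24 * 2.5023 ≈ 10.61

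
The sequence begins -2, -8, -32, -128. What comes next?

Ratios: -8 / -2 = 4.0
This is a geometric sequence with common ratio r = 4.
Next term = -128 * 4 = -512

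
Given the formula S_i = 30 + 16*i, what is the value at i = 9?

S_9 = 30 + 16*9 = 30 + 144 = 174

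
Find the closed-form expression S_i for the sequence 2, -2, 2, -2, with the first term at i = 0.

Check ratios: -2 / 2 = -1.0
Common ratio r = -1.
First term a = 2.
Formula: S_i = 2 * (-1)^i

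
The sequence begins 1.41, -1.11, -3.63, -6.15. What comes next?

Differences: -1.11 - 1.41 = -2.52
This is an arithmetic sequence with common difference d = -2.52.
Next term = -6.15 + -2.52 = -8.67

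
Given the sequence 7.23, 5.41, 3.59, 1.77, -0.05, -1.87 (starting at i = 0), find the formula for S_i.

Check differences: 5.41 - 7.23 = -1.82
3.59 - 5.41 = -1.82
Common difference d = -1.82.
First term a = 7.23.
Formula: S_i = 7.23 - 1.82*i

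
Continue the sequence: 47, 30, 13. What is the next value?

Differences: 30 - 47 = -17
This is an arithmetic sequence with common difference d = -17.
Next term = 13 + -17 = -4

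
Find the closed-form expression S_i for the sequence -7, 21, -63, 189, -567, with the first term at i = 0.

Check ratios: 21 / -7 = -3.0
Common ratio r = -3.
First term a = -7.
Formula: S_i = -7 * (-3)^i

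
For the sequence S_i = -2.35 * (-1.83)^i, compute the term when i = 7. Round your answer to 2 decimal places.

S_7 = -2.35 * (-1.83)^7 ≈ -2.35 * -68.7318 ≈ 161.52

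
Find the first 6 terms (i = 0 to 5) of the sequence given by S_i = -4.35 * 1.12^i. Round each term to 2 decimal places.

This is a geometric sequence.
i=0: S_0 = -4.35 * 1.12^0 = -4.35
i=1: S_1 = -4.35 * 1.12^1 ≈ -4.87
i=2: S_2 = -4.35 * 1.12^2 ≈ -5.46
i=3: S_3 = -4.35 * 1.12^3 ≈ -6.11
i=4: S_4 = -4.35 * 1.12^4 ≈ -6.84
i=5: S_5 = -4.35 * 1.12^5 ≈ -7.67
The first 6 terms are: [-4.35, -4.87, -5.46, -6.11, -6.84, -7.67]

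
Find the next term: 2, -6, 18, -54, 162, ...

Ratios: -6 / 2 = -3.0
This is a geometric sequence with common ratio r = -3.
Next term = 162 * -3 = -486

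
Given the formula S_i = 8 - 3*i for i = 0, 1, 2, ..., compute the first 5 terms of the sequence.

This is an arithmetic sequence.
i=0: S_0 = 8 + -3*0 = 8
i=1: S_1 = 8 + -3*1 = 5
i=2: S_2 = 8 + -3*2 = 2
i=3: S_3 = 8 + -3*3 = -1
i=4: S_4 = 8 + -3*4 = -4
The first 5 terms are: [8, 5, 2, -1, -4]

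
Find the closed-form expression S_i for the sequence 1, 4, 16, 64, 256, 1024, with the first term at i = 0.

Check ratios: 4 / 1 = 4.0
Common ratio r = 4.
First term a = 1.
Formula: S_i = 1 * 4^i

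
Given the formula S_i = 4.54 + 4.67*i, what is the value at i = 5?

S_5 = 4.54 + 4.67*5 = 4.54 + 23.35 = 27.89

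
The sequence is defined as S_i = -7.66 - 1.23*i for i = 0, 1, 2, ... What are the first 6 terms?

This is an arithmetic sequence.
i=0: S_0 = -7.66 + -1.23*0 = -7.66
i=1: S_1 = -7.66 + -1.23*1 = -8.89
i=2: S_2 = -7.66 + -1.23*2 = -10.12
i=3: S_3 = -7.66 + -1.23*3 = -11.35
i=4: S_4 = -7.66 + -1.23*4 = -12.58
i=5: S_5 = -7.66 + -1.23*5 = -13.81
The first 6 terms are: [-7.66, -8.89, -10.12, -11.35, -12.58, -13.81]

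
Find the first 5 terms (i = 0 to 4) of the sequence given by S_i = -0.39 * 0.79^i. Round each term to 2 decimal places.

This is a geometric sequence.
i=0: S_0 = -0.39 * 0.79^0 = -0.39
i=1: S_1 = -0.39 * 0.79^1 ≈ -0.31
i=2: S_2 = -0.39 * 0.79^2 ≈ -0.24
i=3: S_3 = -0.39 * 0.79^3 ≈ -0.19
i=4: S_4 = -0.39 * 0.79^4 ≈ -0.15
The first 5 terms are: [-0.39, -0.31, -0.24, -0.19, -0.15]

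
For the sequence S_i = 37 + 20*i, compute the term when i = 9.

S_9 = 37 + 20*9 = 37 + 180 = 217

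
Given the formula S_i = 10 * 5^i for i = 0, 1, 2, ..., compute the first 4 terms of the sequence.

This is a geometric sequence.
i=0: S_0 = 10 * 5^0 = 10
i=1: S_1 = 10 * 5^1 = 50
i=2: S_2 = 10 * 5^2 = 250
i=3: S_3 = 10 * 5^3 = 1250
The first 4 terms are: [10, 50, 250, 1250]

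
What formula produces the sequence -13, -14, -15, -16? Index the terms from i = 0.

Check differences: -14 - -13 = -1
-15 - -14 = -1
Common difference d = -1.
First term a = -13.
Formula: S_i = -13 - 1*i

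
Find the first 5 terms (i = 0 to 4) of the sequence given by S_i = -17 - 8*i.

This is an arithmetic sequence.
i=0: S_0 = -17 + -8*0 = -17
i=1: S_1 = -17 + -8*1 = -25
i=2: S_2 = -17 + -8*2 = -33
i=3: S_3 = -17 + -8*3 = -41
i=4: S_4 = -17 + -8*4 = -49
The first 5 terms are: [-17, -25, -33, -41, -49]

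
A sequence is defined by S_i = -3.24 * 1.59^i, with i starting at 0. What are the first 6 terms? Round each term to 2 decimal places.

This is a geometric sequence.
i=0: S_0 = -3.24 * 1.59^0 = -3.24
i=1: S_1 = -3.24 * 1.59^1 ≈ -5.15
i=2: S_2 = -3.24 * 1.59^2 ≈ -8.19
i=3: S_3 = -3.24 * 1.59^3 ≈ -13.02
i=4: S_4 = -3.24 * 1.59^4 ≈ -20.71
i=5: S_5 = -3.24 * 1.59^5 ≈ -32.93
The first 6 terms are: [-3.24, -5.15, -8.19, -13.02, -20.71, -32.93]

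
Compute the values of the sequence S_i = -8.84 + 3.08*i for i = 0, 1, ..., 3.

This is an arithmetic sequence.
i=0: S_0 = -8.84 + 3.08*0 = -8.84
i=1: S_1 = -8.84 + 3.08*1 = -5.76
i=2: S_2 = -8.84 + 3.08*2 = -2.68
i=3: S_3 = -8.84 + 3.08*3 = 0.4
The first 4 terms are: [-8.84, -5.76, -2.68, 0.4]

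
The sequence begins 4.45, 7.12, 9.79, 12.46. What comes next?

Differences: 7.12 - 4.45 = 2.67
This is an arithmetic sequence with common difference d = 2.67.
Next term = 12.46 + 2.67 = 15.13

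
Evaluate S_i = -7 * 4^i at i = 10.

S_10 = -7 * 4^10 = -7 * 1048576 = -7340032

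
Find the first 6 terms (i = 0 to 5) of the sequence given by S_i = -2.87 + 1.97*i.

This is an arithmetic sequence.
i=0: S_0 = -2.87 + 1.97*0 = -2.87
i=1: S_1 = -2.87 + 1.97*1 = -0.9
i=2: S_2 = -2.87 + 1.97*2 = 1.07
i=3: S_3 = -2.87 + 1.97*3 = 3.04
i=4: S_4 = -2.87 + 1.97*4 = 5.01
i=5: S_5 = -2.87 + 1.97*5 = 6.98
The first 6 terms are: [-2.87, -0.9, 1.07, 3.04, 5.01, 6.98]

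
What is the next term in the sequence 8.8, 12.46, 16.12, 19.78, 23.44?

Differences: 12.46 - 8.8 = 3.66
This is an arithmetic sequence with common difference d = 3.66.
Next term = 23.44 + 3.66 = 27.1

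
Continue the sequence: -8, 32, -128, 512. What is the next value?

Ratios: 32 / -8 = -4.0
This is a geometric sequence with common ratio r = -4.
Next term = 512 * -4 = -2048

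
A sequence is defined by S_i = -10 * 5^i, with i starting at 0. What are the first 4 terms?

This is a geometric sequence.
i=0: S_0 = -10 * 5^0 = -10
i=1: S_1 = -10 * 5^1 = -50
i=2: S_2 = -10 * 5^2 = -250
i=3: S_3 = -10 * 5^3 = -1250
The first 4 terms are: [-10, -50, -250, -1250]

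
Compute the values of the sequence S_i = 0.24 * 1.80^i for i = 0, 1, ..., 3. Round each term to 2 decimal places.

This is a geometric sequence.
i=0: S_0 = 0.24 * 1.8^0 = 0.24
i=1: S_1 = 0.24 * 1.8^1 ≈ 0.43
i=2: S_2 = 0.24 * 1.8^2 ≈ 0.78
i=3: S_3 = 0.24 * 1.8^3 ≈ 1.4
The first 4 terms are: [0.24, 0.43, 0.78, 1.4]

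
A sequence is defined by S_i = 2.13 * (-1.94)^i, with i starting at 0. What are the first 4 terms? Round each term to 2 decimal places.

This is a geometric sequence.
i=0: S_0 = 2.13 * (-1.94)^0 = 2.13
i=1: S_1 = 2.13 * (-1.94)^1 ≈ -4.13
i=2: S_2 = 2.13 * (-1.94)^2 ≈ 8.02
i=3: S_3 = 2.13 * (-1.94)^3 ≈ -15.55
The first 4 terms are: [2.13, -4.13, 8.02, -15.55]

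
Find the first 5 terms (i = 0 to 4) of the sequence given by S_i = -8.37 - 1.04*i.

This is an arithmetic sequence.
i=0: S_0 = -8.37 + -1.04*0 = -8.37
i=1: S_1 = -8.37 + -1.04*1 = -9.41
i=2: S_2 = -8.37 + -1.04*2 = -10.45
i=3: S_3 = -8.37 + -1.04*3 = -11.49
i=4: S_4 = -8.37 + -1.04*4 = -12.53
The first 5 terms are: [-8.37, -9.41, -10.45, -11.49, -12.53]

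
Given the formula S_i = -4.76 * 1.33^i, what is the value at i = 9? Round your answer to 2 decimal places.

S_9 = -4.76 * 1.33^9 ≈ -4.76 * 13.0216 ≈ -61.98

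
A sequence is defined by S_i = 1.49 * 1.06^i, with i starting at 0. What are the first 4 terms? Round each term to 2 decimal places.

This is a geometric sequence.
i=0: S_0 = 1.49 * 1.06^0 = 1.49
i=1: S_1 = 1.49 * 1.06^1 ≈ 1.58
i=2: S_2 = 1.49 * 1.06^2 ≈ 1.67
i=3: S_3 = 1.49 * 1.06^3 ≈ 1.77
The first 4 terms are: [1.49, 1.58, 1.67, 1.77]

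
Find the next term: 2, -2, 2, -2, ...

Ratios: -2 / 2 = -1.0
This is a geometric sequence with common ratio r = -1.
Next term = -2 * -1 = 2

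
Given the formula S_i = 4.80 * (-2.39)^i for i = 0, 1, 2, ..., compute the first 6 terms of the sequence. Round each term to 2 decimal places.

This is a geometric sequence.
i=0: S_0 = 4.8 * (-2.39)^0 = 4.8
i=1: S_1 = 4.8 * (-2.39)^1 ≈ -11.47
i=2: S_2 = 4.8 * (-2.39)^2 ≈ 27.42
i=3: S_3 = 4.8 * (-2.39)^3 ≈ -65.53
i=4: S_4 = 4.8 * (-2.39)^4 ≈ 156.61
i=5: S_5 = 4.8 * (-2.39)^5 ≈ -374.31
The first 6 terms are: [4.8, -11.47, 27.42, -65.53, 156.61, -374.31]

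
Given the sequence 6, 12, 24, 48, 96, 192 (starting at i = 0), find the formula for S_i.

Check ratios: 12 / 6 = 2.0
Common ratio r = 2.
First term a = 6.
Formula: S_i = 6 * 2^i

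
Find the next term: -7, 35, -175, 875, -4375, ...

Ratios: 35 / -7 = -5.0
This is a geometric sequence with common ratio r = -5.
Next term = -4375 * -5 = 21875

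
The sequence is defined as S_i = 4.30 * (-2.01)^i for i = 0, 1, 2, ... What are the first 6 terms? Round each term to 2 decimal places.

This is a geometric sequence.
i=0: S_0 = 4.3 * (-2.01)^0 = 4.3
i=1: S_1 = 4.3 * (-2.01)^1 ≈ -8.64
i=2: S_2 = 4.3 * (-2.01)^2 ≈ 17.37
i=3: S_3 = 4.3 * (-2.01)^3 ≈ -34.92
i=4: S_4 = 4.3 * (-2.01)^4 ≈ 70.19
i=5: S_5 = 4.3 * (-2.01)^5 ≈ -141.07
The first 6 terms are: [4.3, -8.64, 17.37, -34.92, 70.19, -141.07]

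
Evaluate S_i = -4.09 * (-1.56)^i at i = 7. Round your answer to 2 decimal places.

S_7 = -4.09 * (-1.56)^7 ≈ -4.09 * -22.4839 ≈ 91.96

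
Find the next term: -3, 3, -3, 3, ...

Ratios: 3 / -3 = -1.0
This is a geometric sequence with common ratio r = -1.
Next term = 3 * -1 = -3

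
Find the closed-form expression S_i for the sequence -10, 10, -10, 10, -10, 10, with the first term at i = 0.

Check ratios: 10 / -10 = -1.0
Common ratio r = -1.
First term a = -10.
Formula: S_i = -10 * (-1)^i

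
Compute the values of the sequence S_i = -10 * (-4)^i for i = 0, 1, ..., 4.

This is a geometric sequence.
i=0: S_0 = -10 * (-4)^0 = -10
i=1: S_1 = -10 * (-4)^1 = 40
i=2: S_2 = -10 * (-4)^2 = -160
i=3: S_3 = -10 * (-4)^3 = 640
i=4: S_4 = -10 * (-4)^4 = -2560
The first 5 terms are: [-10, 40, -160, 640, -2560]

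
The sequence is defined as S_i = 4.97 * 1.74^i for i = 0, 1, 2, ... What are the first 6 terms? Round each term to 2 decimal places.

This is a geometric sequence.
i=0: S_0 = 4.97 * 1.74^0 = 4.97
i=1: S_1 = 4.97 * 1.74^1 ≈ 8.65
i=2: S_2 = 4.97 * 1.74^2 ≈ 15.05
i=3: S_3 = 4.97 * 1.74^3 ≈ 26.18
i=4: S_4 = 4.97 * 1.74^4 ≈ 45.56
i=5: S_5 = 4.97 * 1.74^5 ≈ 79.27
The first 6 terms are: [4.97, 8.65, 15.05, 26.18, 45.56, 79.27]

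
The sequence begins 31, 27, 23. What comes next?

Differences: 27 - 31 = -4
This is an arithmetic sequence with common difference d = -4.
Next term = 23 + -4 = 19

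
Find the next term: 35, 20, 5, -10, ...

Differences: 20 - 35 = -15
This is an arithmetic sequence with common difference d = -15.
Next term = -10 + -15 = -25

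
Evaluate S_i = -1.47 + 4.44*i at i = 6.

S_6 = -1.47 + 4.44*6 = -1.47 + 26.64 = 25.17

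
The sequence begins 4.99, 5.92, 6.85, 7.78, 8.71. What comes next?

Differences: 5.92 - 4.99 = 0.93
This is an arithmetic sequence with common difference d = 0.93.
Next term = 8.71 + 0.93 = 9.64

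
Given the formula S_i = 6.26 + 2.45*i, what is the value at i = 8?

S_8 = 6.26 + 2.45*8 = 6.26 + 19.6 = 25.86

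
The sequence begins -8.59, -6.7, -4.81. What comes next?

Differences: -6.7 - -8.59 = 1.89
This is an arithmetic sequence with common difference d = 1.89.
Next term = -4.81 + 1.89 = -2.92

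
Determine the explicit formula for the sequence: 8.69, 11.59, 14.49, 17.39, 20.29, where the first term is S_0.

Check differences: 11.59 - 8.69 = 2.9
14.49 - 11.59 = 2.9
Common difference d = 2.9.
First term a = 8.69.
Formula: S_i = 8.69 + 2.90*i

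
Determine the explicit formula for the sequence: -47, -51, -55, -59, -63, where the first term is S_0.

Check differences: -51 - -47 = -4
-55 - -51 = -4
Common difference d = -4.
First term a = -47.
Formula: S_i = -47 - 4*i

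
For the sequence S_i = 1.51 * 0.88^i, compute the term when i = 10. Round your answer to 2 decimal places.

S_10 = 1.51 * 0.88^10 ≈ 1.51 * 0.2785 ≈ 0.42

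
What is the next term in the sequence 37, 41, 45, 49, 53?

Differences: 41 - 37 = 4
This is an arithmetic sequence with common difference d = 4.
Next term = 53 + 4 = 57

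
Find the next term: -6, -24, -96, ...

Ratios: -24 / -6 = 4.0
This is a geometric sequence with common ratio r = 4.
Next term = -96 * 4 = -384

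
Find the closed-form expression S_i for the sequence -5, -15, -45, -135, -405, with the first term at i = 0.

Check ratios: -15 / -5 = 3.0
Common ratio r = 3.
First term a = -5.
Formula: S_i = -5 * 3^i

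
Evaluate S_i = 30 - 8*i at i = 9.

S_9 = 30 + -8*9 = 30 + -72 = -42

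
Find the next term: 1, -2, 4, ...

Ratios: -2 / 1 = -2.0
This is a geometric sequence with common ratio r = -2.
Next term = 4 * -2 = -8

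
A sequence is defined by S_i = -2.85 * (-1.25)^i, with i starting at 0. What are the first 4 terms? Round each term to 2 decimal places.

This is a geometric sequence.
i=0: S_0 = -2.85 * (-1.25)^0 = -2.85
i=1: S_1 = -2.85 * (-1.25)^1 ≈ 3.56
i=2: S_2 = -2.85 * (-1.25)^2 ≈ -4.45
i=3: S_3 = -2.85 * (-1.25)^3 ≈ 5.57
The first 4 terms are: [-2.85, 3.56, -4.45, 5.57]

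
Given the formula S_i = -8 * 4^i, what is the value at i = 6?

S_6 = -8 * 4^6 = -8 * 4096 = -32768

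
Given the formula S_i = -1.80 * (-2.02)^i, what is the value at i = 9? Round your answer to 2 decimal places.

S_9 = -1.8 * (-2.02)^9 ≈ -1.8 * -559.9669 ≈ 1007.94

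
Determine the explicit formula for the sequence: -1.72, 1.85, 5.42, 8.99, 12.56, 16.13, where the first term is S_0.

Check differences: 1.85 - -1.72 = 3.57
5.42 - 1.85 = 3.57
Common difference d = 3.57.
First term a = -1.72.
Formula: S_i = -1.72 + 3.57*i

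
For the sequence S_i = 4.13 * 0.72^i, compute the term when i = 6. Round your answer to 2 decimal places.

S_6 = 4.13 * 0.72^6 ≈ 4.13 * 0.1393 ≈ 0.58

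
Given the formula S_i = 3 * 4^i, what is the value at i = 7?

S_7 = 3 * 4^7 = 3 * 16384 = 49152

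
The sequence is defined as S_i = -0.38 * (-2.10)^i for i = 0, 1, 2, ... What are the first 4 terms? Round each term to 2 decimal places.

This is a geometric sequence.
i=0: S_0 = -0.38 * (-2.1)^0 = -0.38
i=1: S_1 = -0.38 * (-2.1)^1 ≈ 0.8
i=2: S_2 = -0.38 * (-2.1)^2 ≈ -1.68
i=3: S_3 = -0.38 * (-2.1)^3 ≈ 3.52
The first 4 terms are: [-0.38, 0.8, -1.68, 3.52]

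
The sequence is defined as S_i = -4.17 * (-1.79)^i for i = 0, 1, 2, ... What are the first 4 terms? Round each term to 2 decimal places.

This is a geometric sequence.
i=0: S_0 = -4.17 * (-1.79)^0 = -4.17
i=1: S_1 = -4.17 * (-1.79)^1 ≈ 7.46
i=2: S_2 = -4.17 * (-1.79)^2 ≈ -13.36
i=3: S_3 = -4.17 * (-1.79)^3 ≈ 23.92
The first 4 terms are: [-4.17, 7.46, -13.36, 23.92]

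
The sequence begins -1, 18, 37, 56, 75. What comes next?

Differences: 18 - -1 = 19
This is an arithmetic sequence with common difference d = 19.
Next term = 75 + 19 = 94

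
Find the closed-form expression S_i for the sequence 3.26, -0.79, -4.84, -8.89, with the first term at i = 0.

Check differences: -0.79 - 3.26 = -4.05
-4.84 - -0.79 = -4.05
Common difference d = -4.05.
First term a = 3.26.
Formula: S_i = 3.26 - 4.05*i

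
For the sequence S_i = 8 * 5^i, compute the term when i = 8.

S_8 = 8 * 5^8 = 8 * 390625 = 3125000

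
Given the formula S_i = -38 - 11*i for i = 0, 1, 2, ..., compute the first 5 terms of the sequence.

This is an arithmetic sequence.
i=0: S_0 = -38 + -11*0 = -38
i=1: S_1 = -38 + -11*1 = -49
i=2: S_2 = -38 + -11*2 = -60
i=3: S_3 = -38 + -11*3 = -71
i=4: S_4 = -38 + -11*4 = -82
The first 5 terms are: [-38, -49, -60, -71, -82]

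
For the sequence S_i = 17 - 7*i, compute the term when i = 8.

S_8 = 17 + -7*8 = 17 + -56 = -39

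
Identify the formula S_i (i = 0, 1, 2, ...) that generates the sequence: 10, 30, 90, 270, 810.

Check ratios: 30 / 10 = 3.0
Common ratio r = 3.
First term a = 10.
Formula: S_i = 10 * 3^i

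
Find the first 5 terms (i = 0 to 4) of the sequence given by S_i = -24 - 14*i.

This is an arithmetic sequence.
i=0: S_0 = -24 + -14*0 = -24
i=1: S_1 = -24 + -14*1 = -38
i=2: S_2 = -24 + -14*2 = -52
i=3: S_3 = -24 + -14*3 = -66
i=4: S_4 = -24 + -14*4 = -80
The first 5 terms are: [-24, -38, -52, -66, -80]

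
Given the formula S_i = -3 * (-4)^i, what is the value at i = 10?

S_10 = -3 * (-4)^10 = -3 * 1048576 = -3145728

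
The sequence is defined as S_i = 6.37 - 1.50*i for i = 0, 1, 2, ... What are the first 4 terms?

This is an arithmetic sequence.
i=0: S_0 = 6.37 + -1.5*0 = 6.37
i=1: S_1 = 6.37 + -1.5*1 = 4.87
i=2: S_2 = 6.37 + -1.5*2 = 3.37
i=3: S_3 = 6.37 + -1.5*3 = 1.87
The first 4 terms are: [6.37, 4.87, 3.37, 1.87]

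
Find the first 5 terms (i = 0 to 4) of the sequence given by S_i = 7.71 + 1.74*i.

This is an arithmetic sequence.
i=0: S_0 = 7.71 + 1.74*0 = 7.71
i=1: S_1 = 7.71 + 1.74*1 = 9.45
i=2: S_2 = 7.71 + 1.74*2 = 11.19
i=3: S_3 = 7.71 + 1.74*3 = 12.93
i=4: S_4 = 7.71 + 1.74*4 = 14.67
The first 5 terms are: [7.71, 9.45, 11.19, 12.93, 14.67]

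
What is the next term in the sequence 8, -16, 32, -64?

Ratios: -16 / 8 = -2.0
This is a geometric sequence with common ratio r = -2.
Next term = -64 * -2 = 128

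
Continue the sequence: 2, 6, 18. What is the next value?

Ratios: 6 / 2 = 3.0
This is a geometric sequence with common ratio r = 3.
Next term = 18 * 3 = 54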